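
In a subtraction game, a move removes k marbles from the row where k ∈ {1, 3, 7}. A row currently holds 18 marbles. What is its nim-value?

Grundy values for subtraction set {1, 3, 7}:
k:     0  1  2  3  4  5  6  7  8  9 10 11 12 13 14 15 16 17 18
g(k):  0  1  0  1  0  1  0  1  0  1  0  1  0  1  0  1  0  1  0
So g(18) = 0.

0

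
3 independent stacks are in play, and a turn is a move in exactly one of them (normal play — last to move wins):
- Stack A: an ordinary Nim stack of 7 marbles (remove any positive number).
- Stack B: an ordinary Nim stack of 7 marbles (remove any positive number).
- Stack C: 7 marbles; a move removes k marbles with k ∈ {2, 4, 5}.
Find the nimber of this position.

0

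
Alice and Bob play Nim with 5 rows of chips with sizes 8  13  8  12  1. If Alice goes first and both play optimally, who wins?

Compute the nim-sum pairwise:
8 XOR 13 = 5
5 XOR 8 = 13
13 XOR 12 = 1
1 XOR 1 = 0
The nim-sum is 0, so this is a P-position: the player to move is in a losing position under optimal play; Alice is about to move from it and so loses — Bob wins.

Bob wins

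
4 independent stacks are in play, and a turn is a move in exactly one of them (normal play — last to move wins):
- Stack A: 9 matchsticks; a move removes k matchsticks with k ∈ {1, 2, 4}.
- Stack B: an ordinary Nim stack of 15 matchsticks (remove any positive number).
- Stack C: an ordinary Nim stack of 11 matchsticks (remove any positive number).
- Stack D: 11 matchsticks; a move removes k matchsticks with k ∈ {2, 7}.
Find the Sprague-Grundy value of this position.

Grundy values for stack A (subtraction set {1, 2, 4}):
g(0) = mex{} = 0
g(1) = mex{0} = 1
g(2) = mex{0,1} = 2
g(3) = mex{1,2} = 0
g(4) = mex{0,2} = 1
g(5) = mex{0,1} = 2
g(6) = mex{1,2} = 0
g(7) = mex{0,2} = 1
g(8) = mex{0,1} = 2
g(9) = mex{1,2} = 0
So g(9) = 0.
Stack B is a plain Nim stack of size 15, so its Grundy value is 15.
Stack C is a plain Nim stack of size 11, so its Grundy value is 11.
Build the Grundy sequence for stack D with g(k) = mex{g(k−s) : s ∈ {2, 7}, s ≤ k}:
g(0) = mex{} = 0
g(1) = mex{} = 0
g(2) = mex{0} = 1
g(3) = mex{0} = 1
g(4) = mex{1} = 0
g(5) = mex{1} = 0
g(6) = mex{0} = 1
g(7) = mex{0} = 1
g(8) = mex{0,1} = 2
g(9) = mex{1} = 0
g(10) = mex{1,2} = 0
g(11) = mex{0} = 1
So g(11) = 1.
By the Sprague-Grundy theorem, the Grundy value of a sum of independent games is the XOR of the component values.
Combined value = 0 ⊕ 15 ⊕ 11 ⊕ 1 = 5.

5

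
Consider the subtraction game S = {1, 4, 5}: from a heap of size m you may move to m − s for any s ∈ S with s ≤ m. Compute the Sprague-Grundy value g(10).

Compute g(0), g(1), … for moves {1, 4, 5}:
k:     0  1  2  3  4  5  6  7  8  9 10
g(k):  0  1  0  1  2  3  2  3  0  1  0
So g(10) = 0.

0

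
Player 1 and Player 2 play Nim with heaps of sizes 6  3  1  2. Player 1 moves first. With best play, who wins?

Player 1 wins

Compute the nim-sum pairwise:
6 ^ 3 = 5
5 ^ 1 = 4
4 ^ 2 = 6
The nim-sum is 6 ≠ 0, so this is an N-position: the player to move can win; Player 1 has a winning move.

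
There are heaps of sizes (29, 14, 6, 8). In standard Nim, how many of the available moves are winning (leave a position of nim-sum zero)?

1

Nim-sum: 29 XOR 14 XOR 6 XOR 8 = 29.
The overall nim-sum is X = 29. A heap of size p has a winning move iff p XOR X < p (reduce it to p XOR X).
  29: 29 XOR 29 = 0 < 29 — winning move (to 0).
  14: 14 XOR 29 = 19 ≥ 14 — no move.
  6: 6 XOR 29 = 27 ≥ 6 — no move.
  8: 8 XOR 29 = 21 ≥ 8 — no move.
That gives 1 winning move.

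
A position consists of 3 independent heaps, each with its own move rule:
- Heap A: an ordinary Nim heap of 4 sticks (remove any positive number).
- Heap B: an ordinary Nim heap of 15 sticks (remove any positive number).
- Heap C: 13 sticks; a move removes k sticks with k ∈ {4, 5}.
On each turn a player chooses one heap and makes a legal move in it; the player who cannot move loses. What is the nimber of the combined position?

Heap A is a plain Nim heap of size 4, so its Grundy value is 4.
Heap B is a plain Nim heap of size 15, so its Grundy value is 15.
Build the Grundy sequence for heap C with g(k) = mex{g(k−s) : s ∈ {4, 5}, s ≤ k}:
g(0) = mex{} = 0
g(1) = mex{} = 0
g(2) = mex{} = 0
g(3) = mex{} = 0
g(4) = mex{0} = 1
g(5) = mex{0} = 1
g(6) = mex{0} = 1
g(7) = mex{0} = 1
g(8) = mex{0,1} = 2
g(9) = mex{1} = 0
g(10) = mex{1} = 0
g(11) = mex{1} = 0
g(12) = mex{1,2} = 0
g(13) = mex{0,2} = 1
So g(13) = 1.
The value of a disjunctive sum is the nim-sum of the parts.
Combined value = 4 XOR 15 XOR 1 = 10.

10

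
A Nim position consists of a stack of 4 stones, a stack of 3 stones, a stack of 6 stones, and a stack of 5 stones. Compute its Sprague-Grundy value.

4

Nim-sum: 4 ⊕ 3 ⊕ 6 ⊕ 5 = 4.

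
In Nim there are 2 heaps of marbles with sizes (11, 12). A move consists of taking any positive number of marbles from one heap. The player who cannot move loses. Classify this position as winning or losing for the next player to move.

Winning position

In binary:
  1011  (11)
  1100  (12)
  ----
  0111  (7)
The nim-sum is 7 ≠ 0, so this is an N-position: the player to move can win.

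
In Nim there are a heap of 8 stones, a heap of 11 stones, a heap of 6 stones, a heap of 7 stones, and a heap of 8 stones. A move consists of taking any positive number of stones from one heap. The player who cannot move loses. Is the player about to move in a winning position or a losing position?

Nim-sum: 8 ⊕ 11 ⊕ 6 ⊕ 7 ⊕ 8 = 10.
The nim-sum is 10 ≠ 0, so this is an N-position: the player to move can win.

Winning position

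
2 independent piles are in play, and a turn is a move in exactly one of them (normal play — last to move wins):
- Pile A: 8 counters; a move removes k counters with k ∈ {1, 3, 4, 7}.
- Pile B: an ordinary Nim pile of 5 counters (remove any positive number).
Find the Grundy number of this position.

5

Grundy values for pile A (subtraction set {1, 3, 4, 7}):
g(0) = mex{} = 0
g(1) = mex{0} = 1
g(2) = mex{1} = 0
g(3) = mex{0} = 1
g(4) = mex{0,1} = 2
g(5) = mex{0,1,2} = 3
g(6) = mex{0,1,3} = 2
g(7) = mex{0,1,2} = 3
g(8) = mex{1,2,3} = 0
So g(8) = 0.
Pile B is a plain Nim pile of size 5, so its Grundy value is 5.
By the Sprague-Grundy theorem, the Grundy value of a sum of independent games is the XOR of the component values.
Combined value = 0 XOR 5 = 5.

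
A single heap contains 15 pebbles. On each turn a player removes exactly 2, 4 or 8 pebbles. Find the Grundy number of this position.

1

Grundy values for subtraction set {2, 4, 8}:
k:     0  1  2  3  4  5  6  7  8  9 10 11 12 13 14 15
g(k):  0  0  1  1  2  2  0  0  1  1  2  2  0  0  1  1
So g(15) = 1.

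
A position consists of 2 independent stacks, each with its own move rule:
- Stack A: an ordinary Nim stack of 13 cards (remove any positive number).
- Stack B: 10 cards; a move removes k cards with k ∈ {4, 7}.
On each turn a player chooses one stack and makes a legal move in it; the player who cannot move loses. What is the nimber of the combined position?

Stack A is a plain Nim stack of size 13, so its Grundy value is 13.
For stack B, compute g(0), g(1), … with moves {4, 7}:
k:     0  1  2  3  4  5  6  7  8  9 10
g(k):  0  0  0  0  1  1  1  1  2  2  2
So g(10) = 2.
The value of a disjunctive sum is the nim-sum of the parts.
Combined value = 13 ⊕ 2 = 15.

15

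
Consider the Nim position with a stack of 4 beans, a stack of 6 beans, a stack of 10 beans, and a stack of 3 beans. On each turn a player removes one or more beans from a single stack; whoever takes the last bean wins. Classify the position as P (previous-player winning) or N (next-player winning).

Nim-sum: 4 ^ 6 ^ 10 ^ 3 = 11.
The nim-sum is 11 ≠ 0, so this is an N-position: the player to move can win.

N-position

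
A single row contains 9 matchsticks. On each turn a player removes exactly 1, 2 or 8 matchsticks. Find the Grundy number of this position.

0

Grundy values for subtraction set {1, 2, 8}:
k:     0  1  2  3  4  5  6  7  8  9
g(k):  0  1  2  0  1  2  0  1  2  0
So g(9) = 0.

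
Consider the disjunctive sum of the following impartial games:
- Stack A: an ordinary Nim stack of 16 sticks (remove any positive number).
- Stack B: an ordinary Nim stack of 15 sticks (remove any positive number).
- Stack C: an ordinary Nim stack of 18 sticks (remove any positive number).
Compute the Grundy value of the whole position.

Stack A is a plain Nim stack of size 16, so its Grundy value is 16.
Stack B is a plain Nim stack of size 15, so its Grundy value is 15.
Stack C is a plain Nim stack of size 18, so its Grundy value is 18.
The value of a disjunctive sum is the nim-sum of the parts.
Combined value = 16 ⊕ 15 ⊕ 18 = 13.

13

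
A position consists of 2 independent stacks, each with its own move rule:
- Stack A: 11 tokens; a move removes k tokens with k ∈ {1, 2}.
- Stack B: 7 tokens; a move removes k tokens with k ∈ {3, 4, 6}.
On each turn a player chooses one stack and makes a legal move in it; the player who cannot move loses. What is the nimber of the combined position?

0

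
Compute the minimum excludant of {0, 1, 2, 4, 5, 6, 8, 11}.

3

The values 0, 1, 2 are all present; 3 is the first non-negative integer missing from the set.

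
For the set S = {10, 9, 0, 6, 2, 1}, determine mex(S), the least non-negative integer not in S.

3

The values 0, 1, 2 are all present; 3 is the first non-negative integer missing from the set.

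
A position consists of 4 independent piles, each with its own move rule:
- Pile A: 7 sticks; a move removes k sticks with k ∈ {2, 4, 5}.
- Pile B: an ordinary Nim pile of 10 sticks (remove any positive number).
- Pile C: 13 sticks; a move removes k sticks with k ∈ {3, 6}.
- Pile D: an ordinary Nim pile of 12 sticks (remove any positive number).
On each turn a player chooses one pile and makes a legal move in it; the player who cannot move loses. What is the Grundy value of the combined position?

7

Build the Grundy sequence for pile A with g(k) = mex{g(k−s) : s ∈ {2, 4, 5}, s ≤ k}:
k:     0  1  2  3  4  5  6  7
g(k):  0  0  1  1  2  2  3  0
So g(7) = 0.
Pile B is a plain Nim pile of size 10, so its Grundy value is 10.
For pile C, compute g(0), g(1), … with moves {3, 6}:
k:     0  1  2  3  4  5  6  7  8  9 10 11 12 13
g(k):  0  0  0  1  1  1  2  2  2  0  0  0  1  1
So g(13) = 1.
Pile D is a plain Nim pile of size 12, so its Grundy value is 12.
The value of a disjunctive sum is the nim-sum of the parts.
Combined value = 0 XOR 10 XOR 1 XOR 12 = 7.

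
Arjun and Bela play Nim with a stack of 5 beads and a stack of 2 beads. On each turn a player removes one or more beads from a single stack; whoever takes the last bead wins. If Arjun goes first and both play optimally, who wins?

Arjun wins

Nim-sum: 5 ^ 2 = 7.
The nim-sum is 7 ≠ 0, so this is an N-position: the player to move can win; Arjun has a winning move.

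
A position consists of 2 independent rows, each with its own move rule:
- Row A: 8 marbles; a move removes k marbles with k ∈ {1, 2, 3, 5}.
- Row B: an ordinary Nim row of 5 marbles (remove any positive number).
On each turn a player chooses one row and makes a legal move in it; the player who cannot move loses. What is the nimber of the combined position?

Grundy values for row A (subtraction set {1, 2, 3, 5}):
k:     0  1  2  3  4  5  6  7  8
g(k):  0  1  2  3  0  1  2  3  0
So g(8) = 0.
Row B is a plain Nim row of size 5, so its Grundy value is 5.
The value of a disjunctive sum is the nim-sum of the parts.
Combined value = 0 XOR 5 = 5.

5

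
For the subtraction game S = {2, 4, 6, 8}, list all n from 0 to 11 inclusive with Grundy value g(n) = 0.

0, 1, 10, 11

Build the Grundy sequence with g(k) = mex{g(k−s) : s ∈ {2, 4, 6, 8}, s ≤ k}:
g(0) = mex{} = 0
g(1) = mex{} = 0
g(2) = mex{0} = 1
g(3) = mex{0} = 1
g(4) = mex{0,1} = 2
g(5) = mex{0,1} = 2
g(6) = mex{0,1,2} = 3
g(7) = mex{0,1,2} = 3
g(8) = mex{0,1,2,3} = 4
g(9) = mex{0,1,2,3} = 4
g(10) = mex{1,2,3,4} = 0
g(11) = mex{1,2,3,4} = 0
The P-positions (g = 0) in 0..11 are 0, 1, 10, 11.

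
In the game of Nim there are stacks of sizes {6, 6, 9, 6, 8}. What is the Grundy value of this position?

Compute the nim-sum pairwise:
6 ^ 6 = 0
0 ^ 9 = 9
9 ^ 6 = 15
15 ^ 8 = 7

7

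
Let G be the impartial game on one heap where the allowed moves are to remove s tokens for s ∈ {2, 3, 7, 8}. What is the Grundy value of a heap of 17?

1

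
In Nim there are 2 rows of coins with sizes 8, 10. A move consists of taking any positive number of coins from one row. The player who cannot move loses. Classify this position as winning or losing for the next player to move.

Write each in binary and XOR column by column:
  1000  (8)
  1010  (10)
  ----
  0010  (2)
The nim-sum is 2 ≠ 0, so this is an N-position: the player to move can win.

Winning position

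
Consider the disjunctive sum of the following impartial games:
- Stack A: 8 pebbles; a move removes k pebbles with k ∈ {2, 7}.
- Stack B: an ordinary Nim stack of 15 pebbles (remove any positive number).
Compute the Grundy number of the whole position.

For stack A, compute g(0), g(1), … with moves {2, 7}:
g(0) = mex{} = 0
g(1) = mex{} = 0
g(2) = mex{0} = 1
g(3) = mex{0} = 1
g(4) = mex{1} = 0
g(5) = mex{1} = 0
g(6) = mex{0} = 1
g(7) = mex{0} = 1
g(8) = mex{0,1} = 2
So g(8) = 2.
Stack B is a plain Nim stack of size 15, so its Grundy value is 15.
The value of a disjunctive sum is the nim-sum of the parts.
Combined value = 2 ⊕ 15 = 13.

13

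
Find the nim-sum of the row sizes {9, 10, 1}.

2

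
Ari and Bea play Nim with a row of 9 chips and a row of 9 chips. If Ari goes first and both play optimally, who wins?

Write each in binary and XOR column by column:
  1001  (9)
  1001  (9)
  ----
  0000  (0)
The nim-sum is 0, so this is a P-position: the player to move is in a losing position under optimal play; Ari is about to move from it and so loses — Bea wins.

Bea wins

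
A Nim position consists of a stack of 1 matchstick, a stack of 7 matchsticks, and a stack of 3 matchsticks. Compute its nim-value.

5

Write each in binary and XOR column by column:
  001  (1)
  111  (7)
  011  (3)
  ---
  101  (5)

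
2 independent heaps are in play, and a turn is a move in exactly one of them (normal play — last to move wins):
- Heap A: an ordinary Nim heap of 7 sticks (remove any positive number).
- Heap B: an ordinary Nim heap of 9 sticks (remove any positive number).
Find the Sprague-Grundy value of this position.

14

Heap A is a plain Nim heap of size 7, so its Grundy value is 7.
Heap B is a plain Nim heap of size 9, so its Grundy value is 9.
The value of a disjunctive sum is the nim-sum of the parts.
Combined value = 7 XOR 9 = 14.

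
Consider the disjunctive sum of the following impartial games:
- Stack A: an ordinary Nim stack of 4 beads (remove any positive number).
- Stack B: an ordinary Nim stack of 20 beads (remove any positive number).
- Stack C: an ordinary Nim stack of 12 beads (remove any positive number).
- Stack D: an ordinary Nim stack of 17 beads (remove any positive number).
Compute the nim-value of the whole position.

Stack A is a plain Nim stack of size 4, so its Grundy value is 4.
Stack B is a plain Nim stack of size 20, so its Grundy value is 20.
Stack C is a plain Nim stack of size 12, so its Grundy value is 12.
Stack D is a plain Nim stack of size 17, so its Grundy value is 17.
The value of a disjunctive sum is the nim-sum of the parts.
Combined value = 4 XOR 20 XOR 12 XOR 17 = 13.

13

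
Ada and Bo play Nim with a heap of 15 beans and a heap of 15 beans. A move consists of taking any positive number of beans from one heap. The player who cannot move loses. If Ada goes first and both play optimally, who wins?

In binary:
  1111  (15)
  1111  (15)
  ----
  0000  (0)
The nim-sum is 0, so this is a P-position: the player to move is in a losing position under optimal play; Ada is about to move from it and so loses — Bo wins.

Bo wins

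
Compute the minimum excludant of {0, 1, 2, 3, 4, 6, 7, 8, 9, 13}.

The values 0, 1, 2, 3, 4 are all present; 5 is the first non-negative integer missing from the set.

5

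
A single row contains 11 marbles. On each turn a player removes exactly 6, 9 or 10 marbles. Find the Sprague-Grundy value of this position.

1

Compute g(0), g(1), … for moves {6, 9, 10}:
g(0) = mex{} = 0
g(1) = mex{} = 0
g(2) = mex{} = 0
g(3) = mex{} = 0
g(4) = mex{} = 0
g(5) = mex{} = 0
g(6) = mex{0} = 1
g(7) = mex{0} = 1
g(8) = mex{0} = 1
g(9) = mex{0} = 1
g(10) = mex{0} = 1
g(11) = mex{0} = 1
So g(11) = 1.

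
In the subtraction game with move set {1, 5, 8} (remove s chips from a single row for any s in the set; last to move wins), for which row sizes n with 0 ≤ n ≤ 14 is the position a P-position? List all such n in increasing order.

Grundy values for subtraction set {1, 5, 8}:
k:     0  1  2  3  4  5  6  7  8  9 10 11 12 13 14
g(k):  0  1  0  1  0  1  0  1  2  3  2  3  2  0  1
The P-positions (g = 0) in 0..14 are 0, 2, 4, 6, 13.

0, 2, 4, 6, 13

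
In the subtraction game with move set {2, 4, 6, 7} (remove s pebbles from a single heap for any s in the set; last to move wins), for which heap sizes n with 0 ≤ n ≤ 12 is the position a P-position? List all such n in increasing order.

0, 1, 9, 10

Compute g(0), g(1), … for moves {2, 4, 6, 7}:
k:     0  1  2  3  4  5  6  7  8  9 10 11 12
g(k):  0  0  1  1  2  2  3  3  4  0  0  1  1
The P-positions (g = 0) in 0..12 are 0, 1, 9, 10.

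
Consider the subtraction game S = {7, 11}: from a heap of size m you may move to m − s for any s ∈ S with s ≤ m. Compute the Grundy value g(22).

Grundy values for subtraction set {7, 11}:
k:     0  1  2  3  4  5  6  7  8  9 10 11 12 13 14 15 16 17 18 19 20 21 22
g(k):  0  0  0  0  0  0  0  1  1  1  1  1  1  1  2  2  2  2  0  0  0  0  0
So g(22) = 0.

0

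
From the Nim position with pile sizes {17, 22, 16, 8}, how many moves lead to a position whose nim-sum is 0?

3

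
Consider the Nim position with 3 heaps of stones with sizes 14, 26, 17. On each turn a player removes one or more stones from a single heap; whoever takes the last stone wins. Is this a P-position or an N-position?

Nim-sum: 14 ^ 26 ^ 17 = 5.
The nim-sum is 5 ≠ 0, so this is an N-position: the player to move can win.

N-position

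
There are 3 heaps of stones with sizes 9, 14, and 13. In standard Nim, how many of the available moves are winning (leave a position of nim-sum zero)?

Nim-sum: 9 XOR 14 XOR 13 = 10.
The overall nim-sum is X = 10. A heap of size p has a winning move iff p XOR X < p (reduce it to p XOR X).
  9: 9 XOR 10 = 3 < 9 — winning move (to 3).
  14: 14 XOR 10 = 4 < 14 — winning move (to 4).
  13: 13 XOR 10 = 7 < 13 — winning move (to 7).
That gives 3 winning moves.

3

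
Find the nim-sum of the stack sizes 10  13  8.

Compute the nim-sum pairwise:
10 XOR 13 = 7
7 XOR 8 = 15

15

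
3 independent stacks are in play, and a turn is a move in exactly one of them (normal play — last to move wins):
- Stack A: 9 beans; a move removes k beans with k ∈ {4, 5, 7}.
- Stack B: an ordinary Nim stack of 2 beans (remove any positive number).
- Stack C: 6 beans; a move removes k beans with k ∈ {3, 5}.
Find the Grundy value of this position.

For stack A, compute g(0), g(1), … with moves {4, 5, 7}:
k:     0  1  2  3  4  5  6  7  8  9
g(k):  0  0  0  0  1  1  1  1  2  2
So g(9) = 2.
Stack B is a plain Nim stack of size 2, so its Grundy value is 2.
Grundy values for stack C (subtraction set {3, 5}):
k:     0  1  2  3  4  5  6
g(k):  0  0  0  1  1  1  2
So g(6) = 2.
The value of a disjunctive sum is the nim-sum of the parts.
Combined value = 2 ⊕ 2 ⊕ 2 = 2.

2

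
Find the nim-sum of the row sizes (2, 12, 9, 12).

Compute the nim-sum pairwise:
2 ^ 12 = 14
14 ^ 9 = 7
7 ^ 12 = 11

11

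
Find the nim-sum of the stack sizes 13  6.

11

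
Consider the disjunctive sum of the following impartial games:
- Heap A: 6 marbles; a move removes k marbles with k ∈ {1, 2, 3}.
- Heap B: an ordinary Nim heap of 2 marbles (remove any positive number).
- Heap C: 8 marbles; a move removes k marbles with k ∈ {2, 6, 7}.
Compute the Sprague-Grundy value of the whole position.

2

Grundy values for heap A (subtraction set {1, 2, 3}):
g(0) = mex{} = 0
g(1) = mex{0} = 1
g(2) = mex{0,1} = 2
g(3) = mex{0,1,2} = 3
g(4) = mex{1,2,3} = 0
g(5) = mex{0,2,3} = 1
g(6) = mex{0,1,3} = 2
So g(6) = 2.
Heap B is a plain Nim heap of size 2, so its Grundy value is 2.
For heap C, compute g(0), g(1), … with moves {2, 6, 7}:
g(0) = mex{} = 0
g(1) = mex{} = 0
g(2) = mex{0} = 1
g(3) = mex{0} = 1
g(4) = mex{1} = 0
g(5) = mex{1} = 0
g(6) = mex{0} = 1
g(7) = mex{0} = 1
g(8) = mex{0,1} = 2
So g(8) = 2.
The value of a disjunctive sum is the nim-sum of the parts.
Combined value = 2 XOR 2 XOR 2 = 2.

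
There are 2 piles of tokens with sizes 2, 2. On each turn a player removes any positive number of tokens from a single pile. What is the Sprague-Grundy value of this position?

0

Write each in binary and XOR column by column:
  10  (2)
  10  (2)
  --
  00  (0)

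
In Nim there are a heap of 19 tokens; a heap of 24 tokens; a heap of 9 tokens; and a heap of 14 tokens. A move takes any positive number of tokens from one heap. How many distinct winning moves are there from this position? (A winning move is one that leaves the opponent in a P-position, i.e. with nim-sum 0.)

3

Bitwise XOR of the heap sizes:
  10011  (19)
  11000  (24)
  01001  (9)
  01110  (14)
  -----
  01100  (12)
The overall nim-sum is X = 12. A heap of size p has a winning move iff p XOR X < p (reduce it to p XOR X).
  19: 19 XOR 12 = 31 ≥ 19 — no move.
  24: 24 XOR 12 = 20 < 24 — winning move (to 20).
  9: 9 XOR 12 = 5 < 9 — winning move (to 5).
  14: 14 XOR 12 = 2 < 14 — winning move (to 2).
That gives 3 winning moves.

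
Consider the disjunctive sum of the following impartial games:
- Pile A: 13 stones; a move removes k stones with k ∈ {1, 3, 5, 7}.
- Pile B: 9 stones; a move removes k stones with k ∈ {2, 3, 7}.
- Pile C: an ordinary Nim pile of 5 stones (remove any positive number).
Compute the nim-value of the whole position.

6

Grundy values for pile A (subtraction set {1, 3, 5, 7}):
k:     0  1  2  3  4  5  6  7  8  9 10 11 12 13
g(k):  0  1  0  1  0  1  0  1  0  1  0  1  0  1
So g(13) = 1.
Build the Grundy sequence for pile B with g(k) = mex{g(k−s) : s ∈ {2, 3, 7}, s ≤ k}:
g(0) = mex{} = 0
g(1) = mex{} = 0
g(2) = mex{0} = 1
g(3) = mex{0} = 1
g(4) = mex{0,1} = 2
g(5) = mex{1} = 0
g(6) = mex{1,2} = 0
g(7) = mex{0,2} = 1
g(8) = mex{0} = 1
g(9) = mex{0,1} = 2
So g(9) = 2.
Pile C is a plain Nim pile of size 5, so its Grundy value is 5.
The value of a disjunctive sum is the nim-sum of the parts.
Combined value = 1 ⊕ 2 ⊕ 5 = 6.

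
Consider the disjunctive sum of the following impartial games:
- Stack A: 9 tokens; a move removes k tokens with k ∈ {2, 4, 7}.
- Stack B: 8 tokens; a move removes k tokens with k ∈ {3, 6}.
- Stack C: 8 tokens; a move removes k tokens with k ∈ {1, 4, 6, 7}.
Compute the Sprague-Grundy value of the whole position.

1

Build the Grundy sequence for stack A with g(k) = mex{g(k−s) : s ∈ {2, 4, 7}, s ≤ k}:
g(0) = mex{} = 0
g(1) = mex{} = 0
g(2) = mex{0} = 1
g(3) = mex{0} = 1
g(4) = mex{0,1} = 2
g(5) = mex{0,1} = 2
g(6) = mex{1,2} = 0
g(7) = mex{0,1,2} = 3
g(8) = mex{0,2} = 1
g(9) = mex{1,2,3} = 0
So g(9) = 0.
For stack B, compute g(0), g(1), … with moves {3, 6}:
g(0) = mex{} = 0
g(1) = mex{} = 0
g(2) = mex{} = 0
g(3) = mex{0} = 1
g(4) = mex{0} = 1
g(5) = mex{0} = 1
g(6) = mex{0,1} = 2
g(7) = mex{0,1} = 2
g(8) = mex{0,1} = 2
So g(8) = 2.
Build the Grundy sequence for stack C with g(k) = mex{g(k−s) : s ∈ {1, 4, 6, 7}, s ≤ k}:
g(0) = mex{} = 0
g(1) = mex{0} = 1
g(2) = mex{1} = 0
g(3) = mex{0} = 1
g(4) = mex{0,1} = 2
g(5) = mex{1,2} = 0
g(6) = mex{0} = 1
g(7) = mex{0,1} = 2
g(8) = mex{0,1,2} = 3
So g(8) = 3.
The value of a disjunctive sum is the nim-sum of the parts.
Combined value = 0 XOR 2 XOR 3 = 1.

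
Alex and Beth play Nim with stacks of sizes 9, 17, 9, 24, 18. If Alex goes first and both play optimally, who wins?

Alex wins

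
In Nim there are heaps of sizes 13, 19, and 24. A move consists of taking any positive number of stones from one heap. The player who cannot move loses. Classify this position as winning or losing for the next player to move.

Compute the nim-sum pairwise:
13 ^ 19 = 30
30 ^ 24 = 6
The nim-sum is 6 ≠ 0, so this is an N-position: the player to move can win.

Winning position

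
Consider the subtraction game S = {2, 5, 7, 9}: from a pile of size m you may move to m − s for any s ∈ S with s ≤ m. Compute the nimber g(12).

0

Grundy values for subtraction set {2, 5, 7, 9}:
k:     0  1  2  3  4  5  6  7  8  9 10 11 12
g(k):  0  0  1  1  0  2  1  3  2  2  3  3  0
So g(12) = 0.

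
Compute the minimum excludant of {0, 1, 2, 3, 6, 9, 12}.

The values 0, 1, 2, 3 are all present; 4 is the first non-negative integer missing from the set.

4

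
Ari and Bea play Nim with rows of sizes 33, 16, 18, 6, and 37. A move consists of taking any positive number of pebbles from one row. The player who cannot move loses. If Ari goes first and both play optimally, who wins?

Bea wins

Compute the nim-sum pairwise:
33 ⊕ 16 = 49
49 ⊕ 18 = 35
35 ⊕ 6 = 37
37 ⊕ 37 = 0
The nim-sum is 0, so this is a P-position: the player to move is in a losing position under optimal play; Ari is about to move from it and so loses — Bea wins.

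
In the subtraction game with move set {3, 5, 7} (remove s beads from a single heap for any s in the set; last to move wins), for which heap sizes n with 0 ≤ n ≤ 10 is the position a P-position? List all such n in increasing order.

0, 1, 2, 10

Build the Grundy sequence with g(k) = mex{g(k−s) : s ∈ {3, 5, 7}, s ≤ k}:
k:     0  1  2  3  4  5  6  7  8  9 10
g(k):  0  0  0  1  1  1  2  2  2  3  0
The P-positions (g = 0) in 0..10 are 0, 1, 2, 10.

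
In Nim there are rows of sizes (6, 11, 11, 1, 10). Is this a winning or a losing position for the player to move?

Nim-sum: 6 ^ 11 ^ 11 ^ 1 ^ 10 = 13.
The nim-sum is 13 ≠ 0, so this is an N-position: the player to move can win.

Winning position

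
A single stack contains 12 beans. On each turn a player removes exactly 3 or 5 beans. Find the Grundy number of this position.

1

Compute g(0), g(1), … for moves {3, 5}:
k:     0  1  2  3  4  5  6  7  8  9 10 11 12
g(k):  0  0  0  1  1  1  2  2  0  0  0  1  1
So g(12) = 1.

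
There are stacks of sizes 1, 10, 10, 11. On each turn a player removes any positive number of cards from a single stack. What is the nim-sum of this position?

10

In binary:
  0001  (1)
  1010  (10)
  1010  (10)
  1011  (11)
  ----
  1010  (10)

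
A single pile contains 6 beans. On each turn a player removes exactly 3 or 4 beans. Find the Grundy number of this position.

Grundy values for subtraction set {3, 4}:
g(0) = mex{} = 0
g(1) = mex{} = 0
g(2) = mex{} = 0
g(3) = mex{0} = 1
g(4) = mex{0} = 1
g(5) = mex{0} = 1
g(6) = mex{0,1} = 2
So g(6) = 2.

2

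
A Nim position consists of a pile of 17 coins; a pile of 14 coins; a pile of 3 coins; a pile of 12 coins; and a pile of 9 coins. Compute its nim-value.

25

Write each in binary and XOR column by column:
  10001  (17)
  01110  (14)
  00011  (3)
  01100  (12)
  01001  (9)
  -----
  11001  (25)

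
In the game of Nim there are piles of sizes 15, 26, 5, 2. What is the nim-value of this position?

18

Nim-sum: 15 XOR 26 XOR 5 XOR 2 = 18.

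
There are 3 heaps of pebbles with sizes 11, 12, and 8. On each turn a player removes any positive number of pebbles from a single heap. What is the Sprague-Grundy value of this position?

15

Nim-sum: 11 ⊕ 12 ⊕ 8 = 15.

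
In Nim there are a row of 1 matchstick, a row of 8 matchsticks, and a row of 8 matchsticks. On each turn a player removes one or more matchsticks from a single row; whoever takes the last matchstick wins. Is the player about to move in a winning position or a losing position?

Bitwise XOR of the heap sizes:
  0001  (1)
  1000  (8)
  1000  (8)
  ----
  0001  (1)
The nim-sum is 1 ≠ 0, so this is an N-position: the player to move can win.

Winning position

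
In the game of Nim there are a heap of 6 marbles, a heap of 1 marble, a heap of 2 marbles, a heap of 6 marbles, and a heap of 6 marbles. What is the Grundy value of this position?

Compute the nim-sum pairwise:
6 ^ 1 = 7
7 ^ 2 = 5
5 ^ 6 = 3
3 ^ 6 = 5

5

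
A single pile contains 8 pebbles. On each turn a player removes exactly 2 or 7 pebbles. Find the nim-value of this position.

Compute g(0), g(1), … for moves {2, 7}:
g(0) = mex{} = 0
g(1) = mex{} = 0
g(2) = mex{0} = 1
g(3) = mex{0} = 1
g(4) = mex{1} = 0
g(5) = mex{1} = 0
g(6) = mex{0} = 1
g(7) = mex{0} = 1
g(8) = mex{0,1} = 2
So g(8) = 2.

2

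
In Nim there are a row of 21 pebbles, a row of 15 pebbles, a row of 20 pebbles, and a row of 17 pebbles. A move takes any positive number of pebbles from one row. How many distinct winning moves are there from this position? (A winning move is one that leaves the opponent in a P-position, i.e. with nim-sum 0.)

3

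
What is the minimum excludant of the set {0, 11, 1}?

The values 0, 1 are all present; 2 is the first non-negative integer missing from the set.

2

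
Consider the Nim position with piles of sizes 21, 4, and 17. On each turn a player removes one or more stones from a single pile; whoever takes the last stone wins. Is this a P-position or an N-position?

Compute the nim-sum pairwise:
21 XOR 4 = 17
17 XOR 17 = 0
The nim-sum is 0, so this is a P-position: the player to move is in a losing position under optimal play.

P-position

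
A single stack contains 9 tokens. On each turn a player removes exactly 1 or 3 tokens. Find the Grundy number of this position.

Grundy values for subtraction set {1, 3}:
k:     0  1  2  3  4  5  6  7  8  9
g(k):  0  1  0  1  0  1  0  1  0  1
So g(9) = 1.

1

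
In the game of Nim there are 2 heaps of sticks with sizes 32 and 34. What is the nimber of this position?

2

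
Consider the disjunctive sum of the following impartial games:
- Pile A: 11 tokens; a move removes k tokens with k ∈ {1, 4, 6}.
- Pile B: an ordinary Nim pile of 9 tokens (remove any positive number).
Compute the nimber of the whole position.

For pile A, compute g(0), g(1), … with moves {1, 4, 6}:
k:     0  1  2  3  4  5  6  7  8  9 10 11
g(k):  0  1  0  1  2  0  1  0  1  2  0  1
So g(11) = 1.
Pile B is a plain Nim pile of size 9, so its Grundy value is 9.
The value of a disjunctive sum is the nim-sum of the parts.
Combined value = 1 XOR 9 = 8.

8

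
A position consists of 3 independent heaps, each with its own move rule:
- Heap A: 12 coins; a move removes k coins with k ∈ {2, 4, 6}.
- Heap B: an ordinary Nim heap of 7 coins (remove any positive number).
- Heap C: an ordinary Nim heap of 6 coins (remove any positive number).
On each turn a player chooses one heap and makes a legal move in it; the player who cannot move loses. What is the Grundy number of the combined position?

3

Build the Grundy sequence for heap A with g(k) = mex{g(k−s) : s ∈ {2, 4, 6}, s ≤ k}:
k:     0  1  2  3  4  5  6  7  8  9 10 11 12
g(k):  0  0  1  1  2  2  3  3  0  0  1  1  2
So g(12) = 2.
Heap B is a plain Nim heap of size 7, so its Grundy value is 7.
Heap C is a plain Nim heap of size 6, so its Grundy value is 6.
The value of a disjunctive sum is the nim-sum of the parts.
Combined value = 2 ⊕ 7 ⊕ 6 = 3.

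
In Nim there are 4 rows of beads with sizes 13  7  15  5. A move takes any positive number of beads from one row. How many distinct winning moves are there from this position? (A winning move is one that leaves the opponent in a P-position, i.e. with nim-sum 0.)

Nim-sum: 13 XOR 7 XOR 15 XOR 5 = 0.
The nim-sum is already 0, so every move leaves a nonzero nim-sum — there are no winning moves.

0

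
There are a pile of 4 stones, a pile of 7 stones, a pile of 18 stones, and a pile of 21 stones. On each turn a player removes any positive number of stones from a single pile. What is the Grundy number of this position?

Compute the nim-sum pairwise:
4 ^ 7 = 3
3 ^ 18 = 17
17 ^ 21 = 4

4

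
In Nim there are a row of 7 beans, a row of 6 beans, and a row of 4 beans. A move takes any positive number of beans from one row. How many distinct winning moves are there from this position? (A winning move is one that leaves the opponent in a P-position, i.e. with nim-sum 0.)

In binary:
  111  (7)
  110  (6)
  100  (4)
  ---
  101  (5)
The overall nim-sum is X = 5. A row of size p has a winning move iff p XOR X < p (reduce it to p XOR X).
  7: 7 XOR 5 = 2 < 7 — winning move (to 2).
  6: 6 XOR 5 = 3 < 6 — winning move (to 3).
  4: 4 XOR 5 = 1 < 4 — winning move (to 1).
That gives 3 winning moves.

3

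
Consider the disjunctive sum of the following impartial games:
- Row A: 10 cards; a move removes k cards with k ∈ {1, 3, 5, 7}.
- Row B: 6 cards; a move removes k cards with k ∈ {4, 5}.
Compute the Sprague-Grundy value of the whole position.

1

Grundy values for row A (subtraction set {1, 3, 5, 7}):
k:     0  1  2  3  4  5  6  7  8  9 10
g(k):  0  1  0  1  0  1  0  1  0  1  0
So g(10) = 0.
For row B, compute g(0), g(1), … with moves {4, 5}:
g(0) = mex{} = 0
g(1) = mex{} = 0
g(2) = mex{} = 0
g(3) = mex{} = 0
g(4) = mex{0} = 1
g(5) = mex{0} = 1
g(6) = mex{0} = 1
So g(6) = 1.
The value of a disjunctive sum is the nim-sum of the parts.
Combined value = 0 ⊕ 1 = 1.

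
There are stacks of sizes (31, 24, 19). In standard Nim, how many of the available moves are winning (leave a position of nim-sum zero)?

3

Compute the nim-sum pairwise:
31 ^ 24 = 7
7 ^ 19 = 20
The overall nim-sum is X = 20. A stack of size p has a winning move iff p XOR X < p (reduce it to p XOR X).
  31: 31 XOR 20 = 11 < 31 — winning move (to 11).
  24: 24 XOR 20 = 12 < 24 — winning move (to 12).
  19: 19 XOR 20 = 7 < 19 — winning move (to 7).
That gives 3 winning moves.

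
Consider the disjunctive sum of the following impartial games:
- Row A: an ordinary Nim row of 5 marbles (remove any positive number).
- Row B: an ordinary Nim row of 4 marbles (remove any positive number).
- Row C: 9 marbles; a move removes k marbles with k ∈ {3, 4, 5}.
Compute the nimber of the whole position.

1

Row A is a plain Nim row of size 5, so its Grundy value is 5.
Row B is a plain Nim row of size 4, so its Grundy value is 4.
For row C, compute g(0), g(1), … with moves {3, 4, 5}:
k:     0  1  2  3  4  5  6  7  8  9
g(k):  0  0  0  1  1  1  2  2  0  0
So g(9) = 0.
The value of a disjunctive sum is the nim-sum of the parts.
Combined value = 5 ⊕ 4 ⊕ 0 = 1.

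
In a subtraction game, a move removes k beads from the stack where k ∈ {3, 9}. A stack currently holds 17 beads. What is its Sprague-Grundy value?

1

Build the Grundy sequence with g(k) = mex{g(k−s) : s ∈ {3, 9}, s ≤ k}:
k:     0  1  2  3  4  5  6  7  8  9 10 11 12 13 14 15 16 17
g(k):  0  0  0  1  1  1  0  0  0  1  1  1  0  0  0  1  1  1
So g(17) = 1.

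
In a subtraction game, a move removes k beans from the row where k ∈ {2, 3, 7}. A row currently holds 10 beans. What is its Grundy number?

0

Grundy values for subtraction set {2, 3, 7}:
k:     0  1  2  3  4  5  6  7  8  9 10
g(k):  0  0  1  1  2  0  0  1  1  2  0
So g(10) = 0.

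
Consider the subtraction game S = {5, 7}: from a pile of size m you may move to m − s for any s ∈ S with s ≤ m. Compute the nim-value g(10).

Grundy values for subtraction set {5, 7}:
k:     0  1  2  3  4  5  6  7  8  9 10
g(k):  0  0  0  0  0  1  1  1  1  1  2
So g(10) = 2.

2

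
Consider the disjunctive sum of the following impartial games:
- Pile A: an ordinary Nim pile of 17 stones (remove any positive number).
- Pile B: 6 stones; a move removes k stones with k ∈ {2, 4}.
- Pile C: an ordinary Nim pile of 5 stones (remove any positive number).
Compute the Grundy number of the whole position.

20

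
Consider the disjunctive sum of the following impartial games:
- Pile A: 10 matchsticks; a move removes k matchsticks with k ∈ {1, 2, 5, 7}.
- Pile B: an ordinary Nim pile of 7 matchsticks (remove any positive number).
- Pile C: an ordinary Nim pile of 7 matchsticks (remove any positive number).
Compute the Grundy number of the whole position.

1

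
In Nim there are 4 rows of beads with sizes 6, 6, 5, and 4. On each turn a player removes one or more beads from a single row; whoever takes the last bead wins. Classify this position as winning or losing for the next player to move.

Winning position

Bitwise XOR of the heap sizes:
  110  (6)
  110  (6)
  101  (5)
  100  (4)
  ---
  001  (1)
The nim-sum is 1 ≠ 0, so this is an N-position: the player to move can win.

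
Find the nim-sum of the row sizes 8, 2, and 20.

30

Compute the nim-sum pairwise:
8 XOR 2 = 10
10 XOR 20 = 30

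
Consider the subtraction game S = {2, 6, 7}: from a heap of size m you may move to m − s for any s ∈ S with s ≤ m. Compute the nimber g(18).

0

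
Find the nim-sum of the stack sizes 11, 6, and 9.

Nim-sum: 11 XOR 6 XOR 9 = 4.

4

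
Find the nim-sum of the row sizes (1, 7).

6

Compute the nim-sum pairwise:
1 XOR 7 = 6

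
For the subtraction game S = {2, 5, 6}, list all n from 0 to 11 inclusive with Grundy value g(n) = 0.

0, 1, 4, 8, 11

Compute g(0), g(1), … for moves {2, 5, 6}:
k:     0  1  2  3  4  5  6  7  8  9 10 11
g(k):  0  0  1  1  0  2  1  3  0  2  1  0
The P-positions (g = 0) in 0..11 are 0, 1, 4, 8, 11.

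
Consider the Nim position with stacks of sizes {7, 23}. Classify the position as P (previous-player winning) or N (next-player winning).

N-position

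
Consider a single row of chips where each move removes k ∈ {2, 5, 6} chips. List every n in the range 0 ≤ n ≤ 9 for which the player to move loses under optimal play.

0, 1, 4, 8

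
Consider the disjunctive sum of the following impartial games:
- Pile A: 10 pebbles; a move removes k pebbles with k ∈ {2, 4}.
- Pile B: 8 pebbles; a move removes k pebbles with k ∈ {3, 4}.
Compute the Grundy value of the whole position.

2

Grundy values for pile A (subtraction set {2, 4}):
g(0) = mex{} = 0
g(1) = mex{} = 0
g(2) = mex{0} = 1
g(3) = mex{0} = 1
g(4) = mex{0,1} = 2
g(5) = mex{0,1} = 2
g(6) = mex{1,2} = 0
g(7) = mex{1,2} = 0
g(8) = mex{0,2} = 1
g(9) = mex{0,2} = 1
g(10) = mex{0,1} = 2
So g(10) = 2.
For pile B, compute g(0), g(1), … with moves {3, 4}:
k:     0  1  2  3  4  5  6  7  8
g(k):  0  0  0  1  1  1  2  0  0
So g(8) = 0.
By the Sprague-Grundy theorem, the Grundy value of a sum of independent games is the XOR of the component values.
Combined value = 2 ⊕ 0 = 2.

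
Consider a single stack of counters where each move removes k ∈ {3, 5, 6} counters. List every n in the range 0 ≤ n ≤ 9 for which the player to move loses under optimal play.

0, 1, 2, 9

Compute g(0), g(1), … for moves {3, 5, 6}:
g(0) = mex{} = 0
g(1) = mex{} = 0
g(2) = mex{} = 0
g(3) = mex{0} = 1
g(4) = mex{0} = 1
g(5) = mex{0} = 1
g(6) = mex{0,1} = 2
g(7) = mex{0,1} = 2
g(8) = mex{0,1} = 2
g(9) = mex{1,2} = 0
The P-positions (g = 0) in 0..9 are 0, 1, 2, 9.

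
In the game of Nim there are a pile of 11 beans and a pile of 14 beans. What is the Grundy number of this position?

Write each in binary and XOR column by column:
  1011  (11)
  1110  (14)
  ----
  0101  (5)

5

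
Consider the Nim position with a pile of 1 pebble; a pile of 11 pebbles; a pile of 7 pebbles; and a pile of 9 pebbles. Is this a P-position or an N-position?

N-position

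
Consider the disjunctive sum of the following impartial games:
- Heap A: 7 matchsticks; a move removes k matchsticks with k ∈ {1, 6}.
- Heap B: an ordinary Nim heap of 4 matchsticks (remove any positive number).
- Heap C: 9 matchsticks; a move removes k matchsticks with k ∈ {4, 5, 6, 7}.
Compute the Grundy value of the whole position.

6

Grundy values for heap A (subtraction set {1, 6}):
g(0) = mex{} = 0
g(1) = mex{0} = 1
g(2) = mex{1} = 0
g(3) = mex{0} = 1
g(4) = mex{1} = 0
g(5) = mex{0} = 1
g(6) = mex{0,1} = 2
g(7) = mex{1,2} = 0
So g(7) = 0.
Heap B is a plain Nim heap of size 4, so its Grundy value is 4.
Grundy values for heap C (subtraction set {4, 5, 6, 7}):
g(0) = mex{} = 0
g(1) = mex{} = 0
g(2) = mex{} = 0
g(3) = mex{} = 0
g(4) = mex{0} = 1
g(5) = mex{0} = 1
g(6) = mex{0} = 1
g(7) = mex{0} = 1
g(8) = mex{0,1} = 2
g(9) = mex{0,1} = 2
So g(9) = 2.
By the Sprague-Grundy theorem, the Grundy value of a sum of independent games is the XOR of the component values.
Combined value = 0 XOR 4 XOR 2 = 6.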